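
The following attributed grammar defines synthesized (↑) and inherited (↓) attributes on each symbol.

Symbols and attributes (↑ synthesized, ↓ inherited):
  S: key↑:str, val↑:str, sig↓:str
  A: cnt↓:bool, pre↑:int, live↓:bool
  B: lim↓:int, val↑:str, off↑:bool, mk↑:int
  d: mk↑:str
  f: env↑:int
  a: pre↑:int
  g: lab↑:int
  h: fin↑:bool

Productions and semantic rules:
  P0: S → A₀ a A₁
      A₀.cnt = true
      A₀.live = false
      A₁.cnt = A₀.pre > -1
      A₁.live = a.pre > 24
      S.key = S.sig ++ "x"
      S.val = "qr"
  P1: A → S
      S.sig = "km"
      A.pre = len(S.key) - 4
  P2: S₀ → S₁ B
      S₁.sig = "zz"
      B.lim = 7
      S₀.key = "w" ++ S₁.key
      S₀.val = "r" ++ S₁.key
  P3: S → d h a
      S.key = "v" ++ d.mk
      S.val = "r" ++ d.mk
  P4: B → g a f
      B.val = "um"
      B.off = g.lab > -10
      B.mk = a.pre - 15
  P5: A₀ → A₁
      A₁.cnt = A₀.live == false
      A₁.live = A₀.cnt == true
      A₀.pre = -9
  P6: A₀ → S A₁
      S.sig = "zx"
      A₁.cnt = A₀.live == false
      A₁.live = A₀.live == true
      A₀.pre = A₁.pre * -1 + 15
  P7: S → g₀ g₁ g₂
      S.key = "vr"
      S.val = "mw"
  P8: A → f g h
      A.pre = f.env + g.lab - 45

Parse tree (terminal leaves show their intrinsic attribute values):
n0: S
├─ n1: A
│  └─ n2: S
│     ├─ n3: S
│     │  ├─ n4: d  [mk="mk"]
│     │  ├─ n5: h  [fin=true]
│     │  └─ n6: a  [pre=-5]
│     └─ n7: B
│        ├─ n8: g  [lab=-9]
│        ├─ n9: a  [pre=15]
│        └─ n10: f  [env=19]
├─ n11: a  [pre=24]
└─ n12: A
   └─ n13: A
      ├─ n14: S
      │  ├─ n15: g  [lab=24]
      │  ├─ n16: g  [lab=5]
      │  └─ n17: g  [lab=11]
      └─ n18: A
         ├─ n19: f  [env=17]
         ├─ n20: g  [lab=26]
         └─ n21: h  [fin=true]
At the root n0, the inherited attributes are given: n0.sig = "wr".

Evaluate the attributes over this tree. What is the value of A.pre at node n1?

0

1. n0.sig = "wr"  [given at root]
2. n1.cnt = true  [true]
3. n1.live = false  [false]
4. n2.sig = "km"  ["km"]
5. n3.sig = "zz"  ["zz"]
6. n4.mk = "mk"  [terminal]
7. n5.fin = true  [terminal]
8. n6.pre = -5  [terminal]
9. n3.key = "vmk"  ["v" ++ d.mk]
10. n3.val = "rmk"  ["r" ++ d.mk]
11. n7.lim = 7  [7]
12. n8.lab = -9  [terminal]
13. n9.pre = 15  [terminal]
14. n10.env = 19  [terminal]
15. n7.val = "um"  ["um"]
16. n7.off = true  [g.lab > -10]
17. n7.mk = 0  [a.pre - 15]
18. n2.key = "wvmk"  ["w" ++ S₁.key]
19. n2.val = "rvmk"  ["r" ++ S₁.key]
20. n1.pre = 0  [len(S.key) - 4]
21. n11.pre = 24  [terminal]
22. n12.cnt = true  [A₀.pre > -1]
23. n12.live = false  [a.pre > 24]
24. n13.cnt = true  [A₀.live == false]
25. n13.live = true  [A₀.cnt == true]
26. n14.sig = "zx"  ["zx"]
27. n15.lab = 24  [terminal]
28. n16.lab = 5  [terminal]
29. n17.lab = 11  [terminal]
30. n14.key = "vr"  ["vr"]
31. n14.val = "mw"  ["mw"]
32. n18.cnt = false  [A₀.live == false]
33. n18.live = true  [A₀.live == true]
34. n19.env = 17  [terminal]
35. n20.lab = 26  [terminal]
36. n21.fin = true  [terminal]
37. n18.pre = -2  [f.env + g.lab - 45]
38. n13.pre = 17  [A₁.pre * -1 + 15]
39. n12.pre = -9  [-9]
40. n0.key = "wrx"  [S.sig ++ "x"]
41. n0.val = "qr"  ["qr"]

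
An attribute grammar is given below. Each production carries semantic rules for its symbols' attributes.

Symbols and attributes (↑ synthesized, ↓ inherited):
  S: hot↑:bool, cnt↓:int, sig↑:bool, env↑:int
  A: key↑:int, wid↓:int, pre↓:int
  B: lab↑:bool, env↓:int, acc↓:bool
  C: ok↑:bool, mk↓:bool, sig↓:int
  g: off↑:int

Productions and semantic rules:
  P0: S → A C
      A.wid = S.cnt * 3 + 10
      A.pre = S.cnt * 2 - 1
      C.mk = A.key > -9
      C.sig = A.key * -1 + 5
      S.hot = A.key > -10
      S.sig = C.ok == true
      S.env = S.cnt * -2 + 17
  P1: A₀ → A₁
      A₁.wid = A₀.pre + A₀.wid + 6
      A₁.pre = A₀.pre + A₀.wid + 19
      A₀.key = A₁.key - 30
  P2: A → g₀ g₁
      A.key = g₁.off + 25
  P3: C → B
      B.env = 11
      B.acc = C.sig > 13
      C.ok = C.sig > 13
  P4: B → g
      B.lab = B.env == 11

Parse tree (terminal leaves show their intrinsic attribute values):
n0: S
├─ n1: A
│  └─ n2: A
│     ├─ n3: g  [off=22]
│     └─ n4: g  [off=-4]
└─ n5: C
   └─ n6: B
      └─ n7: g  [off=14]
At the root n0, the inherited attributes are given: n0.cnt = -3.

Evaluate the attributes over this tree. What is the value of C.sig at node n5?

14

1. n0.cnt = -3  [given at root]
2. n1.wid = 1  [S.cnt * 3 + 10]
3. n1.pre = -7  [S.cnt * 2 - 1]
4. n2.wid = 0  [A₀.pre + A₀.wid + 6]
5. n2.pre = 13  [A₀.pre + A₀.wid + 19]
6. n3.off = 22  [terminal]
7. n4.off = -4  [terminal]
8. n2.key = 21  [g₁.off + 25]
9. n1.key = -9  [A₁.key - 30]
10. n5.mk = false  [A.key > -9]
11. n5.sig = 14  [A.key * -1 + 5]
12. n6.env = 11  [11]
13. n6.acc = true  [C.sig > 13]
14. n7.off = 14  [terminal]
15. n6.lab = true  [B.env == 11]
16. n5.ok = true  [C.sig > 13]
17. n0.hot = true  [A.key > -10]
18. n0.sig = true  [C.ok == true]
19. n0.env = 23  [S.cnt * -2 + 17]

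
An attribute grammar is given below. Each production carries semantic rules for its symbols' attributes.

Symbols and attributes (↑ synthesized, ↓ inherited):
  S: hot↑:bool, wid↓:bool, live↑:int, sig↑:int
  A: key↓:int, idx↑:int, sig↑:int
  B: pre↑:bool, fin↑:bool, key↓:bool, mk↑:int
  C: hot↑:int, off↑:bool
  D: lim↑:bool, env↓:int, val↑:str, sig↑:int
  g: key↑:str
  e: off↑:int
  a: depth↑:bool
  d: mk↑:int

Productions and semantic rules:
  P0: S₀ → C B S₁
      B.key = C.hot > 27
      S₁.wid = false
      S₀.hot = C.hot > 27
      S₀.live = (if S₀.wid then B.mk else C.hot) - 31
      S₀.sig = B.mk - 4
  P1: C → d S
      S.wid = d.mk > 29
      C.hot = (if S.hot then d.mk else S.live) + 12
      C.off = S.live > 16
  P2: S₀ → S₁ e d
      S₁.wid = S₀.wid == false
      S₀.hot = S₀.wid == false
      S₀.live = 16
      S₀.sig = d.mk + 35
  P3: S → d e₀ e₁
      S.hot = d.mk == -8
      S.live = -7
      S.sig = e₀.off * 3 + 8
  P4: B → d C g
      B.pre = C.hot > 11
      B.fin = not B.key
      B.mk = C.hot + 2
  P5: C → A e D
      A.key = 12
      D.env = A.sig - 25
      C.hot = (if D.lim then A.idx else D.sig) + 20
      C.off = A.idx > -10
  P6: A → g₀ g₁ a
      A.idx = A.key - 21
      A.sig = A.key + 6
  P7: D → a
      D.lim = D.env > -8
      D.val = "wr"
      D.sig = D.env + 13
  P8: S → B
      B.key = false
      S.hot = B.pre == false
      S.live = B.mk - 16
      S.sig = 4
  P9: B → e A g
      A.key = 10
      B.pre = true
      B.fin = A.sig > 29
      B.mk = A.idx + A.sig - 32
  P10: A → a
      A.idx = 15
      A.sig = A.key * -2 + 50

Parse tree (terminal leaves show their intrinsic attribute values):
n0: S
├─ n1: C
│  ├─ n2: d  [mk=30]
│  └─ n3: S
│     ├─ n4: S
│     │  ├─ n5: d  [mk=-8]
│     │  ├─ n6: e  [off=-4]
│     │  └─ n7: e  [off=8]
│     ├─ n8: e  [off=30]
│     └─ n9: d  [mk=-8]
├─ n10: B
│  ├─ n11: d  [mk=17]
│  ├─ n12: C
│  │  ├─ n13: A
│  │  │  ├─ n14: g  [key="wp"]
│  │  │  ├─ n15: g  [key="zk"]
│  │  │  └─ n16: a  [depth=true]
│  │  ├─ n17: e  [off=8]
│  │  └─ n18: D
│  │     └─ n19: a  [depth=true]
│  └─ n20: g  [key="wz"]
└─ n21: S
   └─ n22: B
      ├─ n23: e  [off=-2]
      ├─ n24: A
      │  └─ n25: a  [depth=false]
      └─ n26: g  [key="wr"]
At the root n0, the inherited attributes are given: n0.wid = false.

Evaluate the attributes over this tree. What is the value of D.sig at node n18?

6

1. n0.wid = false  [given at root]
2. n2.mk = 30  [terminal]
3. n3.wid = true  [d.mk > 29]
4. n4.wid = false  [S₀.wid == false]
5. n5.mk = -8  [terminal]
6. n6.off = -4  [terminal]
7. n7.off = 8  [terminal]
8. n4.hot = true  [d.mk == -8]
9. n4.live = -7  [-7]
10. n4.sig = -4  [e₀.off * 3 + 8]
11. n8.off = 30  [terminal]
12. n9.mk = -8  [terminal]
13. n3.hot = false  [S₀.wid == false]
14. n3.live = 16  [16]
15. n3.sig = 27  [d.mk + 35]
16. n1.hot = 28  [(if S.hot then d.mk else S.live) + 12]
17. n1.off = false  [S.live > 16]
18. n10.key = true  [C.hot > 27]
19. n11.mk = 17  [terminal]
20. n13.key = 12  [12]
21. n14.key = "wp"  [terminal]
22. n15.key = "zk"  [terminal]
23. n16.depth = true  [terminal]
24. n13.idx = -9  [A.key - 21]
25. n13.sig = 18  [A.key + 6]
26. n17.off = 8  [terminal]
27. n18.env = -7  [A.sig - 25]
28. n19.depth = true  [terminal]
29. n18.lim = true  [D.env > -8]
30. n18.val = "wr"  ["wr"]
31. n18.sig = 6  [D.env + 13]
32. n12.hot = 11  [(if D.lim then A.idx else D.sig) + 20]
33. n12.off = true  [A.idx > -10]
34. n20.key = "wz"  [terminal]
35. n10.pre = false  [C.hot > 11]
36. n10.fin = false  [not B.key]
37. n10.mk = 13  [C.hot + 2]
38. n21.wid = false  [false]
39. n22.key = false  [false]
40. n23.off = -2  [terminal]
41. n24.key = 10  [10]
42. n25.depth = false  [terminal]
43. n24.idx = 15  [15]
44. n24.sig = 30  [A.key * -2 + 50]
45. n26.key = "wr"  [terminal]
46. n22.pre = true  [true]
47. n22.fin = true  [A.sig > 29]
48. n22.mk = 13  [A.idx + A.sig - 32]
49. n21.hot = false  [B.pre == false]
50. n21.live = -3  [B.mk - 16]
51. n21.sig = 4  [4]
52. n0.hot = true  [C.hot > 27]
53. n0.live = -3  [(if S₀.wid then B.mk else C.hot) - 31]
54. n0.sig = 9  [B.mk - 4]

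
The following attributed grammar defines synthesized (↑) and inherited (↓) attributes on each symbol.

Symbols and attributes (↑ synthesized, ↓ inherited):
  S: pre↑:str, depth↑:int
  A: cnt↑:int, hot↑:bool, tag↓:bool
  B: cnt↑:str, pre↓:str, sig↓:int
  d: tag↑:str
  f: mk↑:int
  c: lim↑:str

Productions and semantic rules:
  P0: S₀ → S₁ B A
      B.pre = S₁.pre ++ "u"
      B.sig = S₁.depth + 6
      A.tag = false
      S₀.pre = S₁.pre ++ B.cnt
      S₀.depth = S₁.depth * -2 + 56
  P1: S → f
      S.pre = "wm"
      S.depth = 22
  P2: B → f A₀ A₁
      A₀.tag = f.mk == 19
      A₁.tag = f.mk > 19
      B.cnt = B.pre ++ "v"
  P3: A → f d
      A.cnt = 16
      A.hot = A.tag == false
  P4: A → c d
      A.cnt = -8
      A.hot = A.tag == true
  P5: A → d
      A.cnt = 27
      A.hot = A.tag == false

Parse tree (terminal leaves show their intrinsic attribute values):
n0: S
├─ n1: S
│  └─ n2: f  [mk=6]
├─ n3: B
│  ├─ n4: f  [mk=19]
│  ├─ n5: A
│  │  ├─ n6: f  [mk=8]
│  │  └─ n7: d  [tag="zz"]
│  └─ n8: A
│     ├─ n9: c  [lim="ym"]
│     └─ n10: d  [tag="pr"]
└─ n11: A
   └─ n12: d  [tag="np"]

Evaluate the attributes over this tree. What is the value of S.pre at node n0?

1. n2.mk = 6  [terminal]
2. n1.pre = "wm"  ["wm"]
3. n1.depth = 22  [22]
4. n3.pre = "wmu"  [S₁.pre ++ "u"]
5. n3.sig = 28  [S₁.depth + 6]
6. n4.mk = 19  [terminal]
7. n5.tag = true  [f.mk == 19]
8. n6.mk = 8  [terminal]
9. n7.tag = "zz"  [terminal]
10. n5.cnt = 16  [16]
11. n5.hot = false  [A.tag == false]
12. n8.tag = false  [f.mk > 19]
13. n9.lim = "ym"  [terminal]
14. n10.tag = "pr"  [terminal]
15. n8.cnt = -8  [-8]
16. n8.hot = false  [A.tag == true]
17. n3.cnt = "wmuv"  [B.pre ++ "v"]
18. n11.tag = false  [false]
19. n12.tag = "np"  [terminal]
20. n11.cnt = 27  [27]
21. n11.hot = true  [A.tag == false]
22. n0.pre = "wmwmuv"  [S₁.pre ++ B.cnt]
23. n0.depth = 12  [S₁.depth * -2 + 56]

"wmwmuv"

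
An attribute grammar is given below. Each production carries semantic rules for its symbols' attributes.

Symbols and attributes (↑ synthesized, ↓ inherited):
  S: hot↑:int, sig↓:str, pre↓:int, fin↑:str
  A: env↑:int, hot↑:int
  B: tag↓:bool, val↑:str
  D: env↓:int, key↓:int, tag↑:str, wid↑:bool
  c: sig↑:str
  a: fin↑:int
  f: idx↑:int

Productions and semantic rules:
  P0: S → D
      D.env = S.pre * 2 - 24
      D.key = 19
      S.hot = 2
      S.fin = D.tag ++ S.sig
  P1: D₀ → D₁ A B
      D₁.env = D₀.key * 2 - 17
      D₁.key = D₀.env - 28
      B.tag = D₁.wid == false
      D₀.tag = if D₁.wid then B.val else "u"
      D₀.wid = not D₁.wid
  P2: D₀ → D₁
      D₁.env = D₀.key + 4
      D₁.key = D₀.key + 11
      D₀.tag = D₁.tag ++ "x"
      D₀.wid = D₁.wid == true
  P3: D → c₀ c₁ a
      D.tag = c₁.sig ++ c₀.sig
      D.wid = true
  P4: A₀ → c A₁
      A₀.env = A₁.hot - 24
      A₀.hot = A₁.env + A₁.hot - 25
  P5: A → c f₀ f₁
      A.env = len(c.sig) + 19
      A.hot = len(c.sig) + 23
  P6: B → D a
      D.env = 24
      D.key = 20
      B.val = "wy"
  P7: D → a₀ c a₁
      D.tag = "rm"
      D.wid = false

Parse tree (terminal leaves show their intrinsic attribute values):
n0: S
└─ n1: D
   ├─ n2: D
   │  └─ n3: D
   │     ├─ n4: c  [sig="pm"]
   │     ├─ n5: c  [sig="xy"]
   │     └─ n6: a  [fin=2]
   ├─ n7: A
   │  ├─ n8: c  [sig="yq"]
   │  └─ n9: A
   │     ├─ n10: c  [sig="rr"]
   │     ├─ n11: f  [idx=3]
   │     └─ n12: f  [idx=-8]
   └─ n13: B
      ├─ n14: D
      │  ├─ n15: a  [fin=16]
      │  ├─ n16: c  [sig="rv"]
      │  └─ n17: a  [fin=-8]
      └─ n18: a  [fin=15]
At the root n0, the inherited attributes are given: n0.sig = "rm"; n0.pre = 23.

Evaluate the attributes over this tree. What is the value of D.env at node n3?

1. n0.sig = "rm"  [given at root]
2. n0.pre = 23  [given at root]
3. n1.env = 22  [S.pre * 2 - 24]
4. n1.key = 19  [19]
5. n2.env = 21  [D₀.key * 2 - 17]
6. n2.key = -6  [D₀.env - 28]
7. n3.env = -2  [D₀.key + 4]
8. n3.key = 5  [D₀.key + 11]
9. n4.sig = "pm"  [terminal]
10. n5.sig = "xy"  [terminal]
11. n6.fin = 2  [terminal]
12. n3.tag = "xypm"  [c₁.sig ++ c₀.sig]
13. n3.wid = true  [true]
14. n2.tag = "xypmx"  [D₁.tag ++ "x"]
15. n2.wid = true  [D₁.wid == true]
16. n8.sig = "yq"  [terminal]
17. n10.sig = "rr"  [terminal]
18. n11.idx = 3  [terminal]
19. n12.idx = -8  [terminal]
20. n9.env = 21  [len(c.sig) + 19]
21. n9.hot = 25  [len(c.sig) + 23]
22. n7.env = 1  [A₁.hot - 24]
23. n7.hot = 21  [A₁.env + A₁.hot - 25]
24. n13.tag = false  [D₁.wid == false]
25. n14.env = 24  [24]
26. n14.key = 20  [20]
27. n15.fin = 16  [terminal]
28. n16.sig = "rv"  [terminal]
29. n17.fin = -8  [terminal]
30. n14.tag = "rm"  ["rm"]
31. n14.wid = false  [false]
32. n18.fin = 15  [terminal]
33. n13.val = "wy"  ["wy"]
34. n1.tag = "wy"  [if D₁.wid then B.val else "u"]
35. n1.wid = false  [not D₁.wid]
36. n0.hot = 2  [2]
37. n0.fin = "wyrm"  [D.tag ++ S.sig]

-2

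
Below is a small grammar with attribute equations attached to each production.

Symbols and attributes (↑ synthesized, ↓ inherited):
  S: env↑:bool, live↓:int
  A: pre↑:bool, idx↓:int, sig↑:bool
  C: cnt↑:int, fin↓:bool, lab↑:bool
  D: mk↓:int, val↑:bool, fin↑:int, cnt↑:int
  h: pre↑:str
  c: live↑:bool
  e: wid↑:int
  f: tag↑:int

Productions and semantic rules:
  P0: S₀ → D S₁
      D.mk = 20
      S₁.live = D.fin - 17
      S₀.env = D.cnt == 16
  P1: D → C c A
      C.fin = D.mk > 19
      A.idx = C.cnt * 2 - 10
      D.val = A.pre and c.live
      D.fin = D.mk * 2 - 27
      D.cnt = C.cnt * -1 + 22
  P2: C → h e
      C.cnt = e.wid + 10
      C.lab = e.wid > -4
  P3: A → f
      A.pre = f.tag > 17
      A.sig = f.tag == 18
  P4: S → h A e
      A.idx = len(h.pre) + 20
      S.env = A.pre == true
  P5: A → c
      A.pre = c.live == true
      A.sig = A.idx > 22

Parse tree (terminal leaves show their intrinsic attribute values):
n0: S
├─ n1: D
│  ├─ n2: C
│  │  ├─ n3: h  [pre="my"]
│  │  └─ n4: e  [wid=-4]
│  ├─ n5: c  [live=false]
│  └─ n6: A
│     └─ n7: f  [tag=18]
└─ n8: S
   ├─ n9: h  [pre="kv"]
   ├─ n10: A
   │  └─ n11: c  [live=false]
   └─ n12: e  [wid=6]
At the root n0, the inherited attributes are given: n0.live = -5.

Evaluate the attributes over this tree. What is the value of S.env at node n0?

1. n0.live = -5  [given at root]
2. n1.mk = 20  [20]
3. n2.fin = true  [D.mk > 19]
4. n3.pre = "my"  [terminal]
5. n4.wid = -4  [terminal]
6. n2.cnt = 6  [e.wid + 10]
7. n2.lab = false  [e.wid > -4]
8. n5.live = false  [terminal]
9. n6.idx = 2  [C.cnt * 2 - 10]
10. n7.tag = 18  [terminal]
11. n6.pre = true  [f.tag > 17]
12. n6.sig = true  [f.tag == 18]
13. n1.val = false  [A.pre and c.live]
14. n1.fin = 13  [D.mk * 2 - 27]
15. n1.cnt = 16  [C.cnt * -1 + 22]
16. n8.live = -4  [D.fin - 17]
17. n9.pre = "kv"  [terminal]
18. n10.idx = 22  [len(h.pre) + 20]
19. n11.live = false  [terminal]
20. n10.pre = false  [c.live == true]
21. n10.sig = false  [A.idx > 22]
22. n12.wid = 6  [terminal]
23. n8.env = false  [A.pre == true]
24. n0.env = true  [D.cnt == 16]

true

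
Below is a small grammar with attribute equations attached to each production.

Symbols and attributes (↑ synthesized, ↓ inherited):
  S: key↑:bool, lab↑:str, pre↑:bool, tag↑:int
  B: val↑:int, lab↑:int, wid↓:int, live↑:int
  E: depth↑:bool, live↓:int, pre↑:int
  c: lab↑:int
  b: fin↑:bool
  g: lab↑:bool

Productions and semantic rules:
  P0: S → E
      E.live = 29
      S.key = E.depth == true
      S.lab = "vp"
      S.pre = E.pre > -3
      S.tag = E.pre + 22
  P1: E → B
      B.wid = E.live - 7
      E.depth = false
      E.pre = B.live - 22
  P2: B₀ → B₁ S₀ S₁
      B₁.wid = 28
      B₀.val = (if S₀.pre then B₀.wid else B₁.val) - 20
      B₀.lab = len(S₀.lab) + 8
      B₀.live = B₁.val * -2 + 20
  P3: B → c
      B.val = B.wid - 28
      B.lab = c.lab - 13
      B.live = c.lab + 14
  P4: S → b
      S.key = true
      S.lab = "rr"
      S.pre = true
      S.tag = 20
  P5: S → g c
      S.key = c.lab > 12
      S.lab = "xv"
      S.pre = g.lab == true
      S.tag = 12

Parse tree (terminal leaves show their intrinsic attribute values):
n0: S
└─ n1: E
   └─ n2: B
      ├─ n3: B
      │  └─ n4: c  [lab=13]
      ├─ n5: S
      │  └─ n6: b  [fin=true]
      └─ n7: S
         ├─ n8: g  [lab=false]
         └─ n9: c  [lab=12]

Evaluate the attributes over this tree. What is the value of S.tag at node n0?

1. n1.live = 29  [29]
2. n2.wid = 22  [E.live - 7]
3. n3.wid = 28  [28]
4. n4.lab = 13  [terminal]
5. n3.val = 0  [B.wid - 28]
6. n3.lab = 0  [c.lab - 13]
7. n3.live = 27  [c.lab + 14]
8. n6.fin = true  [terminal]
9. n5.key = true  [true]
10. n5.lab = "rr"  ["rr"]
11. n5.pre = true  [true]
12. n5.tag = 20  [20]
13. n8.lab = false  [terminal]
14. n9.lab = 12  [terminal]
15. n7.key = false  [c.lab > 12]
16. n7.lab = "xv"  ["xv"]
17. n7.pre = false  [g.lab == true]
18. n7.tag = 12  [12]
19. n2.val = 2  [(if S₀.pre then B₀.wid else B₁.val) - 20]
20. n2.lab = 10  [len(S₀.lab) + 8]
21. n2.live = 20  [B₁.val * -2 + 20]
22. n1.depth = false  [false]
23. n1.pre = -2  [B.live - 22]
24. n0.key = false  [E.depth == true]
25. n0.lab = "vp"  ["vp"]
26. n0.pre = true  [E.pre > -3]
27. n0.tag = 20  [E.pre + 22]

20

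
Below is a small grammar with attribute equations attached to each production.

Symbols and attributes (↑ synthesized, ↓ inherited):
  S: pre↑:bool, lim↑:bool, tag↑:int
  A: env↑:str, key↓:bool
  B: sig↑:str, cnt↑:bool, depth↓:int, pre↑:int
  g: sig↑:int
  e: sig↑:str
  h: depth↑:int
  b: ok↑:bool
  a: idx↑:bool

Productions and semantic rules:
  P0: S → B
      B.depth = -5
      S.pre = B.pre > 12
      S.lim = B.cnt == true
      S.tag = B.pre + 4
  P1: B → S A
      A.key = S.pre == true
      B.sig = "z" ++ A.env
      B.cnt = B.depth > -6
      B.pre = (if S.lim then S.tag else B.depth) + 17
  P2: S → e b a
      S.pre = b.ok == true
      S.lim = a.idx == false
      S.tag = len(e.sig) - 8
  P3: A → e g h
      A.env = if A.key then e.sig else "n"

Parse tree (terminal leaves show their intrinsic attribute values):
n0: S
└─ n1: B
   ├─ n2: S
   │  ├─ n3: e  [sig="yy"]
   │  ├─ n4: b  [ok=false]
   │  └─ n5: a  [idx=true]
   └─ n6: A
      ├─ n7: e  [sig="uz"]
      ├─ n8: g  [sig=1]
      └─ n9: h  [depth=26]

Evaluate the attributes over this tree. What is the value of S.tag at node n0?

1. n1.depth = -5  [-5]
2. n3.sig = "yy"  [terminal]
3. n4.ok = false  [terminal]
4. n5.idx = true  [terminal]
5. n2.pre = false  [b.ok == true]
6. n2.lim = false  [a.idx == false]
7. n2.tag = -6  [len(e.sig) - 8]
8. n6.key = false  [S.pre == true]
9. n7.sig = "uz"  [terminal]
10. n8.sig = 1  [terminal]
11. n9.depth = 26  [terminal]
12. n6.env = "n"  [if A.key then e.sig else "n"]
13. n1.sig = "zn"  ["z" ++ A.env]
14. n1.cnt = true  [B.depth > -6]
15. n1.pre = 12  [(if S.lim then S.tag else B.depth) + 17]
16. n0.pre = false  [B.pre > 12]
17. n0.lim = true  [B.cnt == true]
18. n0.tag = 16  [B.pre + 4]

16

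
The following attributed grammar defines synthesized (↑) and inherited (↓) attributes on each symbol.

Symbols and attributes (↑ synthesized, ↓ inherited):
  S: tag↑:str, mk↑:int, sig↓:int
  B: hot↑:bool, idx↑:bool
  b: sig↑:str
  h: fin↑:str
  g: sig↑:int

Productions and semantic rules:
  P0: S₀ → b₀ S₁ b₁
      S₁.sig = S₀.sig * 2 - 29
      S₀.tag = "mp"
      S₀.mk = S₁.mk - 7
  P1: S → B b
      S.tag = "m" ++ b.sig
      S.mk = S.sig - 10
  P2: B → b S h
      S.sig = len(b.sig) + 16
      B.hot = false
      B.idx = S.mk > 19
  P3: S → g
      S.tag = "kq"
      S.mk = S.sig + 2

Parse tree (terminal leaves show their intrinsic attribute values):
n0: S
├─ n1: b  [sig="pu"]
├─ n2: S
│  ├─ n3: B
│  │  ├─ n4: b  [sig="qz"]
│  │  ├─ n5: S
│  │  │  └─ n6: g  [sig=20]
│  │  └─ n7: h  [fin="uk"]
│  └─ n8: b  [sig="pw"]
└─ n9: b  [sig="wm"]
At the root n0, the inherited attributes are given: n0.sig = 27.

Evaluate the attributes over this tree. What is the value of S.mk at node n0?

1. n0.sig = 27  [given at root]
2. n1.sig = "pu"  [terminal]
3. n2.sig = 25  [S₀.sig * 2 - 29]
4. n4.sig = "qz"  [terminal]
5. n5.sig = 18  [len(b.sig) + 16]
6. n6.sig = 20  [terminal]
7. n5.tag = "kq"  ["kq"]
8. n5.mk = 20  [S.sig + 2]
9. n7.fin = "uk"  [terminal]
10. n3.hot = false  [false]
11. n3.idx = true  [S.mk > 19]
12. n8.sig = "pw"  [terminal]
13. n2.tag = "mpw"  ["m" ++ b.sig]
14. n2.mk = 15  [S.sig - 10]
15. n9.sig = "wm"  [terminal]
16. n0.tag = "mp"  ["mp"]
17. n0.mk = 8  [S₁.mk - 7]

8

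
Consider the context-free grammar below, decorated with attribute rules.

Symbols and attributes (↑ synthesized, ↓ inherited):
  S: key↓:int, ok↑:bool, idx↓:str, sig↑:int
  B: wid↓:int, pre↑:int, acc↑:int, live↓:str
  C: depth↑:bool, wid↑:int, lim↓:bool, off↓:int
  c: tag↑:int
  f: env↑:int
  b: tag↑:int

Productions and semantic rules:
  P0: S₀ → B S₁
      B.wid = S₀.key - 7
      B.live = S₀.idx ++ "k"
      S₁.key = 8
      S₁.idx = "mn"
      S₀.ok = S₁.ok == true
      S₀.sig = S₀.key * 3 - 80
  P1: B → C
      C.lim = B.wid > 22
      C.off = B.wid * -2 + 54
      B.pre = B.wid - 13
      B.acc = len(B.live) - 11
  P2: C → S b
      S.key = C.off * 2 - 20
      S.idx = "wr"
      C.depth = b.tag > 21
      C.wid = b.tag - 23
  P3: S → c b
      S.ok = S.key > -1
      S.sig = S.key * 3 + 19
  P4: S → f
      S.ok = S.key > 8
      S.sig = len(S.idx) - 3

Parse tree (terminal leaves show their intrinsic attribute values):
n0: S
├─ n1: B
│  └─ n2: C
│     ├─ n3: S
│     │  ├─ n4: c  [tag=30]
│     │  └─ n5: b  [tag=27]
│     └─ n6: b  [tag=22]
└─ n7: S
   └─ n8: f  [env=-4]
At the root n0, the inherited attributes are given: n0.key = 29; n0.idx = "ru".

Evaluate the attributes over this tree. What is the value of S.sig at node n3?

19

1. n0.key = 29  [given at root]
2. n0.idx = "ru"  [given at root]
3. n1.wid = 22  [S₀.key - 7]
4. n1.live = "ruk"  [S₀.idx ++ "k"]
5. n2.lim = false  [B.wid > 22]
6. n2.off = 10  [B.wid * -2 + 54]
7. n3.key = 0  [C.off * 2 - 20]
8. n3.idx = "wr"  ["wr"]
9. n4.tag = 30  [terminal]
10. n5.tag = 27  [terminal]
11. n3.ok = true  [S.key > -1]
12. n3.sig = 19  [S.key * 3 + 19]
13. n6.tag = 22  [terminal]
14. n2.depth = true  [b.tag > 21]
15. n2.wid = -1  [b.tag - 23]
16. n1.pre = 9  [B.wid - 13]
17. n1.acc = -8  [len(B.live) - 11]
18. n7.key = 8  [8]
19. n7.idx = "mn"  ["mn"]
20. n8.env = -4  [terminal]
21. n7.ok = false  [S.key > 8]
22. n7.sig = -1  [len(S.idx) - 3]
23. n0.ok = false  [S₁.ok == true]
24. n0.sig = 7  [S₀.key * 3 - 80]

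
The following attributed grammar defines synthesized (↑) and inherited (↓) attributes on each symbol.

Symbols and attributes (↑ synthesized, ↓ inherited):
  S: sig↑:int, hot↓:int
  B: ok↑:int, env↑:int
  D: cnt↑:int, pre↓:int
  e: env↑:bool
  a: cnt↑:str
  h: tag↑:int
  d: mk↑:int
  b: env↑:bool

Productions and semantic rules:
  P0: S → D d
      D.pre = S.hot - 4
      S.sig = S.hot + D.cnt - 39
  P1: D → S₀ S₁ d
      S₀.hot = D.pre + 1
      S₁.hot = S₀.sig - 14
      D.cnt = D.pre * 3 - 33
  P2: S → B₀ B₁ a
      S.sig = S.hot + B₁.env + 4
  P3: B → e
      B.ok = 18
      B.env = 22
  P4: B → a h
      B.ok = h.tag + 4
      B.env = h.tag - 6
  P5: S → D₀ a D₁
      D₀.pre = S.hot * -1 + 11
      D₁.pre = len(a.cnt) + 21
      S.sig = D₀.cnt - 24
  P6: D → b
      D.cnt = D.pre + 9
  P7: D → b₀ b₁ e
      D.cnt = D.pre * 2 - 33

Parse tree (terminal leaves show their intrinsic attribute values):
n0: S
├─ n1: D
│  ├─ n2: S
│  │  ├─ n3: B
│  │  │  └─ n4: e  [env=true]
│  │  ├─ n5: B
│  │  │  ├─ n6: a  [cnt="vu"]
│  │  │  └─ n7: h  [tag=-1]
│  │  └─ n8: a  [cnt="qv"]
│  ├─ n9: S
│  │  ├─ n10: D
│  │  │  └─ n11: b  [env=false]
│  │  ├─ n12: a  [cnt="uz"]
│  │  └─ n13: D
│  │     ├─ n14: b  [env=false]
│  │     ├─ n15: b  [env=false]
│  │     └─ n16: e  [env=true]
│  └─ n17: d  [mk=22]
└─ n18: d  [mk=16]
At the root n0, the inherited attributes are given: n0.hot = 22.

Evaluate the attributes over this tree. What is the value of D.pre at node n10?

1. n0.hot = 22  [given at root]
2. n1.pre = 18  [S.hot - 4]
3. n2.hot = 19  [D.pre + 1]
4. n4.env = true  [terminal]
5. n3.ok = 18  [18]
6. n3.env = 22  [22]
7. n6.cnt = "vu"  [terminal]
8. n7.tag = -1  [terminal]
9. n5.ok = 3  [h.tag + 4]
10. n5.env = -7  [h.tag - 6]
11. n8.cnt = "qv"  [terminal]
12. n2.sig = 16  [S.hot + B₁.env + 4]
13. n9.hot = 2  [S₀.sig - 14]
14. n10.pre = 9  [S.hot * -1 + 11]
15. n11.env = false  [terminal]
16. n10.cnt = 18  [D.pre + 9]
17. n12.cnt = "uz"  [terminal]
18. n13.pre = 23  [len(a.cnt) + 21]
19. n14.env = false  [terminal]
20. n15.env = false  [terminal]
21. n16.env = true  [terminal]
22. n13.cnt = 13  [D.pre * 2 - 33]
23. n9.sig = -6  [D₀.cnt - 24]
24. n17.mk = 22  [terminal]
25. n1.cnt = 21  [D.pre * 3 - 33]
26. n18.mk = 16  [terminal]
27. n0.sig = 4  [S.hot + D.cnt - 39]

9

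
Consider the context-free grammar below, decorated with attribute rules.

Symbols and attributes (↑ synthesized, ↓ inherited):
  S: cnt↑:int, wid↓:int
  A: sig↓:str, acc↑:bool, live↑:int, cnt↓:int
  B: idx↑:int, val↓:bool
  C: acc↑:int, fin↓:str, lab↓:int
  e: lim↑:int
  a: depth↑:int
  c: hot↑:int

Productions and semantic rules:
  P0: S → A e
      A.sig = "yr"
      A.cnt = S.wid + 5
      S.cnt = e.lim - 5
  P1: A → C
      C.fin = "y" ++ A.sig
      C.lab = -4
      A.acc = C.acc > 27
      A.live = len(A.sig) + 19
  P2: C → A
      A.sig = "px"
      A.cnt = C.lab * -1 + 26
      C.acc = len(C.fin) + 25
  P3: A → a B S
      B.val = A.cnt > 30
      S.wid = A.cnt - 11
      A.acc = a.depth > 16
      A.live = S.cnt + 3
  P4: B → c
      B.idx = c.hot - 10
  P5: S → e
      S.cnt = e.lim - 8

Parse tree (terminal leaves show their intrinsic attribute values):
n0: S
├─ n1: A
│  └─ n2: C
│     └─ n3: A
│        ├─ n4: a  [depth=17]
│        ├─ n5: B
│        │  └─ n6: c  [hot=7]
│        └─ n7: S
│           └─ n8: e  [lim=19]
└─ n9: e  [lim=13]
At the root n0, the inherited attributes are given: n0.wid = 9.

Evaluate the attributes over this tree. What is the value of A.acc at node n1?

true

1. n0.wid = 9  [given at root]
2. n1.sig = "yr"  ["yr"]
3. n1.cnt = 14  [S.wid + 5]
4. n2.fin = "yyr"  ["y" ++ A.sig]
5. n2.lab = -4  [-4]
6. n3.sig = "px"  ["px"]
7. n3.cnt = 30  [C.lab * -1 + 26]
8. n4.depth = 17  [terminal]
9. n5.val = false  [A.cnt > 30]
10. n6.hot = 7  [terminal]
11. n5.idx = -3  [c.hot - 10]
12. n7.wid = 19  [A.cnt - 11]
13. n8.lim = 19  [terminal]
14. n7.cnt = 11  [e.lim - 8]
15. n3.acc = true  [a.depth > 16]
16. n3.live = 14  [S.cnt + 3]
17. n2.acc = 28  [len(C.fin) + 25]
18. n1.acc = true  [C.acc > 27]
19. n1.live = 21  [len(A.sig) + 19]
20. n9.lim = 13  [terminal]
21. n0.cnt = 8  [e.lim - 5]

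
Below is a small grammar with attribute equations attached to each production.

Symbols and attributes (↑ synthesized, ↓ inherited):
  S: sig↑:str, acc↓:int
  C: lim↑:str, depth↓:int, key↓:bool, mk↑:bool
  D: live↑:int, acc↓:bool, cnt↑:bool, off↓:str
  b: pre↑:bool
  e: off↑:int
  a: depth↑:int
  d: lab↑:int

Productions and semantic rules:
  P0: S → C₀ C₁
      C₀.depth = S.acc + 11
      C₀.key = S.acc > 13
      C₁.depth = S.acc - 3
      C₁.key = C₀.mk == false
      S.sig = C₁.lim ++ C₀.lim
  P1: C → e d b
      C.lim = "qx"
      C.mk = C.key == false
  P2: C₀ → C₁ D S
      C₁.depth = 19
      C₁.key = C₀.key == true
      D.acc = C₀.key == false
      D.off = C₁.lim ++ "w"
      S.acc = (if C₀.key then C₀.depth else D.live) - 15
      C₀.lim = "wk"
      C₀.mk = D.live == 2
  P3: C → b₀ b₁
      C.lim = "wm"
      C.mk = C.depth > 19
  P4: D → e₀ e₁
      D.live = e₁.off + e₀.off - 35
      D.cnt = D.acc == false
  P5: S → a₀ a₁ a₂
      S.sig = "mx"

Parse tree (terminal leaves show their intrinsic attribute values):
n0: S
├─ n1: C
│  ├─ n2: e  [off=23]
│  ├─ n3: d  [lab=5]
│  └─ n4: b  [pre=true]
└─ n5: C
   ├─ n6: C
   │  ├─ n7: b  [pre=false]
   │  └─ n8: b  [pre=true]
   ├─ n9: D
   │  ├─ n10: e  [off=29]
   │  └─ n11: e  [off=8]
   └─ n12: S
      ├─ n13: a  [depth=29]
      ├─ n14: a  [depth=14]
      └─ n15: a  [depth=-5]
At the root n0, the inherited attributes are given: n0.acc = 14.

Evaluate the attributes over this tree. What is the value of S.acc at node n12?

-4

1. n0.acc = 14  [given at root]
2. n1.depth = 25  [S.acc + 11]
3. n1.key = true  [S.acc > 13]
4. n2.off = 23  [terminal]
5. n3.lab = 5  [terminal]
6. n4.pre = true  [terminal]
7. n1.lim = "qx"  ["qx"]
8. n1.mk = false  [C.key == false]
9. n5.depth = 11  [S.acc - 3]
10. n5.key = true  [C₀.mk == false]
11. n6.depth = 19  [19]
12. n6.key = true  [C₀.key == true]
13. n7.pre = false  [terminal]
14. n8.pre = true  [terminal]
15. n6.lim = "wm"  ["wm"]
16. n6.mk = false  [C.depth > 19]
17. n9.acc = false  [C₀.key == false]
18. n9.off = "wmw"  [C₁.lim ++ "w"]
19. n10.off = 29  [terminal]
20. n11.off = 8  [terminal]
21. n9.live = 2  [e₁.off + e₀.off - 35]
22. n9.cnt = true  [D.acc == false]
23. n12.acc = -4  [(if C₀.key then C₀.depth else D.live) - 15]
24. n13.depth = 29  [terminal]
25. n14.depth = 14  [terminal]
26. n15.depth = -5  [terminal]
27. n12.sig = "mx"  ["mx"]
28. n5.lim = "wk"  ["wk"]
29. n5.mk = true  [D.live == 2]
30. n0.sig = "wkqx"  [C₁.lim ++ C₀.lim]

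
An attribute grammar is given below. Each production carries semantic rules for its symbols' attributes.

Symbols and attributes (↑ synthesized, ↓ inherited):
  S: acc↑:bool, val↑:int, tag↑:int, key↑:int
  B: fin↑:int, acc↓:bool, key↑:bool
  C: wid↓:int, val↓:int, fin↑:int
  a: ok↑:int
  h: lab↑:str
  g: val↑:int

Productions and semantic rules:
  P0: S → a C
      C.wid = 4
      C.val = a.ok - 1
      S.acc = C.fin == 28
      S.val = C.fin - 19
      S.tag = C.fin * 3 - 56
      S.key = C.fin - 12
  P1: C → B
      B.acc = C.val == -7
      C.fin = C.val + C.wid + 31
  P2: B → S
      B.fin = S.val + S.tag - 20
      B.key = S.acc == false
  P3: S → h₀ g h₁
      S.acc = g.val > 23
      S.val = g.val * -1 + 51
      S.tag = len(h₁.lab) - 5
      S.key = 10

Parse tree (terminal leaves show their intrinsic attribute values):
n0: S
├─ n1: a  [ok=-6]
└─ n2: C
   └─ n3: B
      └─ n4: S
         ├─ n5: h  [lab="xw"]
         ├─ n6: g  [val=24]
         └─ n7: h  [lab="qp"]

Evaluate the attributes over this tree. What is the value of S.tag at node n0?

28

1. n1.ok = -6  [terminal]
2. n2.wid = 4  [4]
3. n2.val = -7  [a.ok - 1]
4. n3.acc = true  [C.val == -7]
5. n5.lab = "xw"  [terminal]
6. n6.val = 24  [terminal]
7. n7.lab = "qp"  [terminal]
8. n4.acc = true  [g.val > 23]
9. n4.val = 27  [g.val * -1 + 51]
10. n4.tag = -3  [len(h₁.lab) - 5]
11. n4.key = 10  [10]
12. n3.fin = 4  [S.val + S.tag - 20]
13. n3.key = false  [S.acc == false]
14. n2.fin = 28  [C.val + C.wid + 31]
15. n0.acc = true  [C.fin == 28]
16. n0.val = 9  [C.fin - 19]
17. n0.tag = 28  [C.fin * 3 - 56]
18. n0.key = 16  [C.fin - 12]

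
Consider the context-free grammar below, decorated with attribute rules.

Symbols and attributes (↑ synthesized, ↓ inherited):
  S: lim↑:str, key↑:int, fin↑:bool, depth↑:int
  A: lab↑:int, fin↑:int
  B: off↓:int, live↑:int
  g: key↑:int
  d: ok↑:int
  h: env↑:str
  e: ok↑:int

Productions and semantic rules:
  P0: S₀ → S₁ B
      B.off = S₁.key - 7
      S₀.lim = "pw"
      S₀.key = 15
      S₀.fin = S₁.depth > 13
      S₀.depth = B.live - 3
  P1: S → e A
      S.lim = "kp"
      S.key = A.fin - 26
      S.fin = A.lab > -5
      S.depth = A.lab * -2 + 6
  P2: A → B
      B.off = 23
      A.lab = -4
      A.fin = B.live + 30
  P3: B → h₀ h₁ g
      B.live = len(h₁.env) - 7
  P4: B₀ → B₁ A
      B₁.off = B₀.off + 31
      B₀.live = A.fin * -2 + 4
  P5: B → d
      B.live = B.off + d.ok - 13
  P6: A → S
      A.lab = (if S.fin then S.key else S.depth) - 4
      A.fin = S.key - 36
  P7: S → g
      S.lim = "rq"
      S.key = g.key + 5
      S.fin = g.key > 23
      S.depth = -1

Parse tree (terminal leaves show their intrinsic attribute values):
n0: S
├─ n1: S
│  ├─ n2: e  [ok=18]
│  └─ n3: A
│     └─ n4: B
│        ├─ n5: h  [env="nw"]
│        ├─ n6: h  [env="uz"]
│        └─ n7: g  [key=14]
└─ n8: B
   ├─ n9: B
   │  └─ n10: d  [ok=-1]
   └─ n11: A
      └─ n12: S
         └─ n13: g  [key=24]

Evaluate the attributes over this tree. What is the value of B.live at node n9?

1. n2.ok = 18  [terminal]
2. n4.off = 23  [23]
3. n5.env = "nw"  [terminal]
4. n6.env = "uz"  [terminal]
5. n7.key = 14  [terminal]
6. n4.live = -5  [len(h₁.env) - 7]
7. n3.lab = -4  [-4]
8. n3.fin = 25  [B.live + 30]
9. n1.lim = "kp"  ["kp"]
10. n1.key = -1  [A.fin - 26]
11. n1.fin = true  [A.lab > -5]
12. n1.depth = 14  [A.lab * -2 + 6]
13. n8.off = -8  [S₁.key - 7]
14. n9.off = 23  [B₀.off + 31]
15. n10.ok = -1  [terminal]
16. n9.live = 9  [B.off + d.ok - 13]
17. n13.key = 24  [terminal]
18. n12.lim = "rq"  ["rq"]
19. n12.key = 29  [g.key + 5]
20. n12.fin = true  [g.key > 23]
21. n12.depth = -1  [-1]
22. n11.lab = 25  [(if S.fin then S.key else S.depth) - 4]
23. n11.fin = -7  [S.key - 36]
24. n8.live = 18  [A.fin * -2 + 4]
25. n0.lim = "pw"  ["pw"]
26. n0.key = 15  [15]
27. n0.fin = true  [S₁.depth > 13]
28. n0.depth = 15  [B.live - 3]

9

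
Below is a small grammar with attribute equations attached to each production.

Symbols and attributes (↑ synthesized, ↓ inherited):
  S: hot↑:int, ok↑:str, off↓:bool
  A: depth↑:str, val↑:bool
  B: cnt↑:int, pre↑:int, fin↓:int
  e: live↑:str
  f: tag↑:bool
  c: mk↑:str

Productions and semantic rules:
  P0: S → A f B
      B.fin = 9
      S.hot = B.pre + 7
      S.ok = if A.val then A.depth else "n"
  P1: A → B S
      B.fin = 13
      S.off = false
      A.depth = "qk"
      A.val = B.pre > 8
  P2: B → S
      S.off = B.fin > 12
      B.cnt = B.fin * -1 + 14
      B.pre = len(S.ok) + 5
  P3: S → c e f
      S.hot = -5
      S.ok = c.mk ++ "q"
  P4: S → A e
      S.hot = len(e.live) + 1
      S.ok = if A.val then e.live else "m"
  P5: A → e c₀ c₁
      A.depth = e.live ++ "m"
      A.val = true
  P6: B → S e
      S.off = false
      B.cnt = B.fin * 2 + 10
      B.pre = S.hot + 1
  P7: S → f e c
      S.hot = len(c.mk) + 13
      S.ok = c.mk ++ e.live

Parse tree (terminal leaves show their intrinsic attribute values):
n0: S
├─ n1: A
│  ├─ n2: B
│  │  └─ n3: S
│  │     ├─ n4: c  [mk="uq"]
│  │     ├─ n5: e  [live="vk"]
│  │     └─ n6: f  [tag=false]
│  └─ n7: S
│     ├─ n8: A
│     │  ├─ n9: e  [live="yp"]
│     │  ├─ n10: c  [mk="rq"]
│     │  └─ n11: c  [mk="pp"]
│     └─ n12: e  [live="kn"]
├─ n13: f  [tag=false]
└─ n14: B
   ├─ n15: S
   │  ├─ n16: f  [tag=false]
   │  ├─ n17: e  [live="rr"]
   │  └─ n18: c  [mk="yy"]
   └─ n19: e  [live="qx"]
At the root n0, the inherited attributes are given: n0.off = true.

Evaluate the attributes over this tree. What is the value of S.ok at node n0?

1. n0.off = true  [given at root]
2. n2.fin = 13  [13]
3. n3.off = true  [B.fin > 12]
4. n4.mk = "uq"  [terminal]
5. n5.live = "vk"  [terminal]
6. n6.tag = false  [terminal]
7. n3.hot = -5  [-5]
8. n3.ok = "uqq"  [c.mk ++ "q"]
9. n2.cnt = 1  [B.fin * -1 + 14]
10. n2.pre = 8  [len(S.ok) + 5]
11. n7.off = false  [false]
12. n9.live = "yp"  [terminal]
13. n10.mk = "rq"  [terminal]
14. n11.mk = "pp"  [terminal]
15. n8.depth = "ypm"  [e.live ++ "m"]
16. n8.val = true  [true]
17. n12.live = "kn"  [terminal]
18. n7.hot = 3  [len(e.live) + 1]
19. n7.ok = "kn"  [if A.val then e.live else "m"]
20. n1.depth = "qk"  ["qk"]
21. n1.val = false  [B.pre > 8]
22. n13.tag = false  [terminal]
23. n14.fin = 9  [9]
24. n15.off = false  [false]
25. n16.tag = false  [terminal]
26. n17.live = "rr"  [terminal]
27. n18.mk = "yy"  [terminal]
28. n15.hot = 15  [len(c.mk) + 13]
29. n15.ok = "yyrr"  [c.mk ++ e.live]
30. n19.live = "qx"  [terminal]
31. n14.cnt = 28  [B.fin * 2 + 10]
32. n14.pre = 16  [S.hot + 1]
33. n0.hot = 23  [B.pre + 7]
34. n0.ok = "n"  [if A.val then A.depth else "n"]

"n"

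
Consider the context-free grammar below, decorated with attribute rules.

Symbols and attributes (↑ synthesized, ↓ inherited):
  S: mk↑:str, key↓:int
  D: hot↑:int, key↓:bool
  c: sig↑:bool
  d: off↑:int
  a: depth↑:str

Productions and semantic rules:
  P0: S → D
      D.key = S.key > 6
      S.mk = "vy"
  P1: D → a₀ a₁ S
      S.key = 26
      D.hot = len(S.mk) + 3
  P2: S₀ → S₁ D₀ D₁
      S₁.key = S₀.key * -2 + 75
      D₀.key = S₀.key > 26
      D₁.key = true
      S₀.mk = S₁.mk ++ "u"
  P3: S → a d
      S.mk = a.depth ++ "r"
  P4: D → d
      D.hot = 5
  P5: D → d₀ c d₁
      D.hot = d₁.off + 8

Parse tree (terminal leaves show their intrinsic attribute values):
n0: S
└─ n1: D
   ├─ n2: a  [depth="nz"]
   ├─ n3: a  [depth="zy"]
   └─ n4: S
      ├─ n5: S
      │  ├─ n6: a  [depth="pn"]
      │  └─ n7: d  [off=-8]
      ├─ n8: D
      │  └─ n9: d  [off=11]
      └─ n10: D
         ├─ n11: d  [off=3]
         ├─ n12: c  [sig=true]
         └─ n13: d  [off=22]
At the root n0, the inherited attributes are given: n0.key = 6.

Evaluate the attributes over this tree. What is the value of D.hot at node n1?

7

1. n0.key = 6  [given at root]
2. n1.key = false  [S.key > 6]
3. n2.depth = "nz"  [terminal]
4. n3.depth = "zy"  [terminal]
5. n4.key = 26  [26]
6. n5.key = 23  [S₀.key * -2 + 75]
7. n6.depth = "pn"  [terminal]
8. n7.off = -8  [terminal]
9. n5.mk = "pnr"  [a.depth ++ "r"]
10. n8.key = false  [S₀.key > 26]
11. n9.off = 11  [terminal]
12. n8.hot = 5  [5]
13. n10.key = true  [true]
14. n11.off = 3  [terminal]
15. n12.sig = true  [terminal]
16. n13.off = 22  [terminal]
17. n10.hot = 30  [d₁.off + 8]
18. n4.mk = "pnru"  [S₁.mk ++ "u"]
19. n1.hot = 7  [len(S.mk) + 3]
20. n0.mk = "vy"  ["vy"]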